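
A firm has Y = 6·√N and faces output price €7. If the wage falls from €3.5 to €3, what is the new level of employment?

From P·MP_N = w with MP_N = 3·N^(-1/2), the labor demand is N(w) = (21/w)^(2).
At w = 3.5: N = 36. At w = 3: N = 49.

N* = 49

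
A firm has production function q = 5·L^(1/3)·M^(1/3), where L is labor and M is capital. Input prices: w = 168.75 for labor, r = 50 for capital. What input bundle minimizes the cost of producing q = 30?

Cost minimization requires the marginal rate of technical substitution to equal the input-price ratio: MP_L/MP_M = w/r.
Here MP_L/MP_M = (1/3)·(M/L)/(1/3) = (M/L). Setting this equal to 168.75/50 = 3.375 gives M = 3.375L.
Substituting into q = 30: 5·L^(1/3)·(3.375L)^(1/3) = 30.
Solving, L = 8 and M = 27.

L* = 8, M* = 27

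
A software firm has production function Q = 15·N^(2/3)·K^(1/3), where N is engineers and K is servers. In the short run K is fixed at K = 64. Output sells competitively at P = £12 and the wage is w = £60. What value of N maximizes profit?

N* = 512

With K = 64, MP_N = (2/3)·15·N^(-1/3)·64^(1/3) = 40·N^(-1/3).
Profit maximization for a price taker requires P·MP_N = w: 12·40·N^(-1/3) = 60.
So N^(-1/3) = 0.125, which gives N = 512.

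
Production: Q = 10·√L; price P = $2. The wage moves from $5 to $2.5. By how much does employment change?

From P·MP_L = w with MP_L = 5·L^(-1/2), the labor demand is L(w) = (10/w)^(2).
At w = 5: L = 4. At w = 2.5: L = 16.
ΔL = 16 − 4 = 12.

ΔL = 12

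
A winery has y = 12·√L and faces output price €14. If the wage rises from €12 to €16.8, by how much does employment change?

ΔL = -24

From P·MP_L = w with MP_L = 6·L^(-1/2), the labor demand is L(w) = (84/w)^(2).
At w = 12: L = 49. At w = 16.8: L = 25.
ΔL = 25 − 49 = -24.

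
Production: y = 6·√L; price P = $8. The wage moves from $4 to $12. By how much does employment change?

ΔL = -32

From P·MP_L = w with MP_L = 3·L^(-1/2), the labor demand is L(w) = (24/w)^(2).
At w = 4: L = 36. At w = 12: L = 4.
ΔL = 4 − 36 = -32.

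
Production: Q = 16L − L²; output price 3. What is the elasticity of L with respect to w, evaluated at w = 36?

ε = -3

From P·MP_L = w with MP_L = 16 − 2L, labor demand is L(w) = (16 − w/3)/2.
dL/dw = −1/(6) = -1/6.
At w = 36, L = 2, so ε = (dL/dw)·(w/L) = (-1/6)·(36/2) = -3.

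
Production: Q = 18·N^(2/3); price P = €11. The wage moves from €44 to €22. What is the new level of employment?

From P·MP_N = w with MP_N = 12·N^(-1/3), the labor demand is N(w) = (132/w)^(3).
At w = 44: N = 27. At w = 22: N = 216.

N* = 216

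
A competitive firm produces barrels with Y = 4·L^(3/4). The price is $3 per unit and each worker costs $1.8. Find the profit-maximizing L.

L* = 625

MP_L = (3/4)·4·L^(-1/4) = 3·L^(-1/4).
Profit maximization for a price taker requires P·MP_L = w: 3·3·L^(-1/4) = 1.8.
So L^(-1/4) = 0.2, which gives L = 625.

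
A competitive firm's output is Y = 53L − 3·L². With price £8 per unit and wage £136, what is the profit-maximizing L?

The marginal product of L is MP_L = 53 − 6L.
A price-taking firm hires until the value of the marginal product equals the wage: P·MP_L = w, so 8·(53 − 6L) = 136.
Then 53 − 6L = 17, giving L = 6.

L* = 6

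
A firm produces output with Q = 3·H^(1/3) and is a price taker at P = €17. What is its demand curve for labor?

H(w) = (17/w)^(3/2)

MP_H = (1/3)·3·H^(-2/3) = H^(-2/3).
Setting P·MP_H = w: 17·H^(-2/3) = w.
Solving for H: H^(-2/3) = w/17, so H = (17/w)^(3/2).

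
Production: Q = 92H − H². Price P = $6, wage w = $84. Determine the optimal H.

H* = 39

The marginal product of H is MP_H = 92 − 2H.
A price-taking firm hires until the value of the marginal product equals the wage: P·MP_H = w, so 6·(92 − 2H) = 84.
Then 92 − 2H = 14, giving H = 39.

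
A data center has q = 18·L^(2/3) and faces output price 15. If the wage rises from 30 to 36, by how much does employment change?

ΔL = -91

From P·MP_L = w with MP_L = 12·L^(-1/3), the labor demand is L(w) = (180/w)^(3).
At w = 30: L = 216. At w = 36: L = 125.
ΔL = 125 − 216 = -91.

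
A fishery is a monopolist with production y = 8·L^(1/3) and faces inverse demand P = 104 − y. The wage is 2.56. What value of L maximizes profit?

Marginal revenue from the inverse demand is MR = 104 − 2y.
The marginal product is MP_L = (8/3)·L^(-2/3).
A monopolist hires until marginal revenue product equals the wage: MR·MP_L = w.
At L, y = 8·L^(1/3). Substituting and solving: (104 − 16·L^(1/3))·(8/3)·L^(-2/3) = 2.56 gives L = 125.

L* = 125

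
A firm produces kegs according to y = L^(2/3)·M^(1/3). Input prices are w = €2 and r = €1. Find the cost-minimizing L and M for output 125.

L* = 125, M* = 125

Cost minimization requires the marginal rate of technical substitution to equal the input-price ratio: MP_L/MP_M = w/r.
Here MP_L/MP_M = (2/3)·(M/L)/(1/3) = 2·(M/L). Setting this equal to 2/1 = 2 gives M = L.
Substituting into y = 125: L^(2/3)·(L)^(1/3) = 125.
Solving, L = 125 and M = 125.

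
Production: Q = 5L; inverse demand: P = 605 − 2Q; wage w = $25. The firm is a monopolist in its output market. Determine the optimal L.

Marginal revenue from the inverse demand is MR = 605 − 4Q.
The marginal product is MP_L = 5.
A monopolist hires until marginal revenue product equals the wage: MR·MP_L = w.
(605 − 20L)·5 = 25, so L = 30.

L* = 30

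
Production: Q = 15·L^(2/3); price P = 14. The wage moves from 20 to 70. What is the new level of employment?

L* = 8

From P·MP_L = w with MP_L = 10·L^(-1/3), the labor demand is L(w) = (140/w)^(3).
At w = 20: L = 343. At w = 70: L = 8.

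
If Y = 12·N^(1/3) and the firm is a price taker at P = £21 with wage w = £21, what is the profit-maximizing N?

N* = 8

MP_N = (1/3)·12·N^(-2/3) = 4·N^(-2/3).
Profit maximization for a price taker requires P·MP_N = w: 21·4·N^(-2/3) = 21.
So N^(-2/3) = 0.25, which gives N = 8.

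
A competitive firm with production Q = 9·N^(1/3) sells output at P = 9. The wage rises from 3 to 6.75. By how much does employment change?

ΔN = -19

From P·MP_N = w with MP_N = 3·N^(-2/3), the labor demand is N(w) = (27/w)^(3/2).
At w = 3: N = 27. At w = 6.75: N = 8.
ΔN = 8 − 27 = -19.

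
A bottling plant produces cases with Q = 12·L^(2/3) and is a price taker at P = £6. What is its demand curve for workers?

MP_L = (2/3)·12·L^(-1/3) = 8·L^(-1/3).
Setting P·MP_L = w: 48·L^(-1/3) = w.
Solving for L: L^(-1/3) = w/48, so L = (48/w)^(3).

L(w) = 110592/w³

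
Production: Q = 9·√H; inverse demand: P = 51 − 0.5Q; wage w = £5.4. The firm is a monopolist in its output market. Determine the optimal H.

Marginal revenue from the inverse demand is MR = 51 − Q.
The marginal product is MP_H = 4.5·H^(-1/2).
A monopolist hires until marginal revenue product equals the wage: MR·MP_H = w.
At H, Q = 9·√H. Substituting and solving: (51 − 9·√H)·4.5·H^(-1/2) = 5.4 gives H = 25.

H* = 25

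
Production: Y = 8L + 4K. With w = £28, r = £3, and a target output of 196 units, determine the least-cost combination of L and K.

L* = 0, K* = 49

The inputs are perfect substitutes, so the firm uses whichever has the lower cost per unit of output.
Cost per unit of output via L is w/8 = 3.5; via K it is r/4 = 0.75. K is cheaper.
Producing Y = 196 with K alone: L = 0, K = 49.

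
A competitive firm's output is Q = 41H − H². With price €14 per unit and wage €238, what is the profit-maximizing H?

H* = 12

The marginal product of H is MP_H = 41 − 2H.
A price-taking firm hires until the value of the marginal product equals the wage: P·MP_H = w, so 14·(41 − 2H) = 238.
Then 41 − 2H = 17, giving H = 12.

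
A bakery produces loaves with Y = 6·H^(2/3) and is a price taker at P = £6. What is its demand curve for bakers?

MP_H = (2/3)·6·H^(-1/3) = 4·H^(-1/3).
Setting P·MP_H = w: 24·H^(-1/3) = w.
Solving for H: H^(-1/3) = w/24, so H = (24/w)^(3).

H(w) = 13824/w³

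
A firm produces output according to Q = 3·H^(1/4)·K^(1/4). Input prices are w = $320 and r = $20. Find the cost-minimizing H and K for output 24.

Cost minimization requires the marginal rate of technical substitution to equal the input-price ratio: MP_H/MP_K = w/r.
Here MP_H/MP_K = (1/4)·(K/H)/(1/4) = (K/H). Setting this equal to 320/20 = 16 gives K = 16H.
Substituting into Q = 24: 3·H^(1/4)·(16H)^(1/4) = 24.
Solving, H = 16 and K = 256.

H* = 16, K* = 256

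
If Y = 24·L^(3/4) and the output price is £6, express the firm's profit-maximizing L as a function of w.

MP_L = (3/4)·24·L^(-1/4) = 18·L^(-1/4).
Setting P·MP_L = w: 108·L^(-1/4) = w.
Solving for L: L^(-1/4) = w/108, so L = (108/w)^(4).

L(w) = (108/w)^(4)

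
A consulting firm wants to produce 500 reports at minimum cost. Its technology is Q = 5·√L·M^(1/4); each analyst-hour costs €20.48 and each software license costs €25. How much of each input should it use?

Cost minimization requires the marginal rate of technical substitution to equal the input-price ratio: MP_L/MP_M = w/r.
Here MP_L/MP_M = (1/2)·(M/L)/(1/4) = 2·(M/L). Setting this equal to 20.48/25 = 0.8192 gives M = 0.4096L.
Substituting into Q = 500: 5·L^(1/2)·(0.4096L)^(1/4) = 500.
Solving, L = 625 and M = 256.

L* = 625, M* = 256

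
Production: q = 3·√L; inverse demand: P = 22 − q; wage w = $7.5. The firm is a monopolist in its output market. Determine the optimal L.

L* = 4

Marginal revenue from the inverse demand is MR = 22 − 2q.
The marginal product is MP_L = 1.5·L^(-1/2).
A monopolist hires until marginal revenue product equals the wage: MR·MP_L = w.
At L, q = 3·√L. Substituting and solving: (22 − 6·√L)·1.5·L^(-1/2) = 7.5 gives L = 4.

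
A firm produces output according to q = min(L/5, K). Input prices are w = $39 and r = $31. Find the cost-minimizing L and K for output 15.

L* = 75, K* = 15

With a fixed-proportions technology, the cost-minimizing bundle uses no slack in either input: L/5 = K = q.
So L = 5·15 = 75 and K = 15.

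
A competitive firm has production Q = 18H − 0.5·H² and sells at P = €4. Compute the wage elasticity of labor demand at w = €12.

From P·MP_H = w with MP_H = 18 − H, labor demand is H(w) = 18 − w/4.
dH/dw = −1/(4) = -0.25.
At w = 12, H = 15, so ε = (dH/dw)·(w/H) = (-0.25)·(12/15) = -0.2.

ε = -0.2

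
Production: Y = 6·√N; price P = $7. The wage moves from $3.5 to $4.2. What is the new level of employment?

N* = 25

From P·MP_N = w with MP_N = 3·N^(-1/2), the labor demand is N(w) = (21/w)^(2).
At w = 3.5: N = 36. At w = 4.2: N = 25.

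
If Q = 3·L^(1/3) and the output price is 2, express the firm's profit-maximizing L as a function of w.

L(w) = (2/w)^(3/2)

MP_L = (1/3)·3·L^(-2/3) = L^(-2/3).
Setting P·MP_L = w: 2·L^(-2/3) = w.
Solving for L: L^(-2/3) = w/2, so L = (2/w)^(3/2).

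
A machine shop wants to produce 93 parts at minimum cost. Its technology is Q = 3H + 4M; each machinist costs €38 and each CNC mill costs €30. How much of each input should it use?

H* = 0, M* = 23.25

The inputs are perfect substitutes, so the firm uses whichever has the lower cost per unit of output.
Cost per unit of output via H is w/3 = 38/3; via M it is r/4 = 7.5. M is cheaper.
Producing Q = 93 with M alone: H = 0, M = 23.25.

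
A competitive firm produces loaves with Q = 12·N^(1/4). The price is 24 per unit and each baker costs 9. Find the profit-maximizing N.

MP_N = (1/4)·12·N^(-3/4) = 3·N^(-3/4).
Profit maximization for a price taker requires P·MP_N = w: 24·3·N^(-3/4) = 9.
So N^(-3/4) = 0.125, which gives N = 16.

N* = 16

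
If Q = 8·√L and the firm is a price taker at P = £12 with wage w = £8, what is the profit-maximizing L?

L* = 36

MP_L = (1/2)·8·L^(-1/2) = 4·L^(-1/2).
Profit maximization for a price taker requires P·MP_L = w: 12·4·L^(-1/2) = 8.
So L^(-1/2) = 1/6, which gives L = 36.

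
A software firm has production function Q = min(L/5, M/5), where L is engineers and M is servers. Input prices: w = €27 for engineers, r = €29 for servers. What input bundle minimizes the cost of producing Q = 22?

With a fixed-proportions technology, the cost-minimizing bundle uses no slack in either input: L/5 = M/5 = Q.
So L = 5·22 = 110 and M = 5·22 = 110.

L* = 110, M* = 110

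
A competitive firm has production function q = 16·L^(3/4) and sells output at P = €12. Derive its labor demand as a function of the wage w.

MP_L = (3/4)·16·L^(-1/4) = 12·L^(-1/4).
Setting P·MP_L = w: 144·L^(-1/4) = w.
Solving for L: L^(-1/4) = w/144, so L = (144/w)^(4).

L(w) = (144/w)^(4)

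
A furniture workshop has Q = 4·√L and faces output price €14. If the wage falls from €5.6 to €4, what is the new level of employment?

L* = 49

From P·MP_L = w with MP_L = 2·L^(-1/2), the labor demand is L(w) = (28/w)^(2).
At w = 5.6: L = 25. At w = 4: L = 49.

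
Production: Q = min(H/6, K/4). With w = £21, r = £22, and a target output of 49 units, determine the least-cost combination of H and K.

H* = 294, K* = 196

With a fixed-proportions technology, the cost-minimizing bundle uses no slack in either input: H/6 = K/4 = Q.
So H = 6·49 = 294 and K = 4·49 = 196.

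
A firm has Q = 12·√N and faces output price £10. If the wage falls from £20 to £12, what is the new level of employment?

From P·MP_N = w with MP_N = 6·N^(-1/2), the labor demand is N(w) = (60/w)^(2).
At w = 20: N = 9. At w = 12: N = 25.

N* = 25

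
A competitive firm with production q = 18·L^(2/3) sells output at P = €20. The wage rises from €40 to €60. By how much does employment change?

From P·MP_L = w with MP_L = 12·L^(-1/3), the labor demand is L(w) = (240/w)^(3).
At w = 40: L = 216. At w = 60: L = 64.
ΔL = 64 − 216 = -152.

ΔL = -152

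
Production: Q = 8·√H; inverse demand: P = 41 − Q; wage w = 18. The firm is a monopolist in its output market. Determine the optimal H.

H* = 4

Marginal revenue from the inverse demand is MR = 41 − 2Q.
The marginal product is MP_H = 4·H^(-1/2).
A monopolist hires until marginal revenue product equals the wage: MR·MP_H = w.
At H, Q = 8·√H. Substituting and solving: (41 − 16·√H)·4·H^(-1/2) = 18 gives H = 4.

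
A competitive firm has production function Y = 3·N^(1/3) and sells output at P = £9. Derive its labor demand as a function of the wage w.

MP_N = (1/3)·3·N^(-2/3) = N^(-2/3).
Setting P·MP_N = w: 9·N^(-2/3) = w.
Solving for N: N^(-2/3) = w/9, so N = (9/w)^(3/2).

N(w) = (9/w)^(3/2)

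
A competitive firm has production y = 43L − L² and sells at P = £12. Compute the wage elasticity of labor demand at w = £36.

From P·MP_L = w with MP_L = 43 − 2L, labor demand is L(w) = (43 − w/12)/2.
dL/dw = −1/(24) = -1/24.
At w = 36, L = 20, so ε = (dL/dw)·(w/L) = (-1/24)·(36/20) = -0.075.

ε = -0.075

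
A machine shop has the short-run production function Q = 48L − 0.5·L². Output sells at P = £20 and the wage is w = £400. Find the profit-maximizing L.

L* = 28

The marginal product of L is MP_L = 48 − L.
A price-taking firm hires until the value of the marginal product equals the wage: P·MP_L = w, so 20·(48 − L) = 400.
Then 48 − L = 20, giving L = 28.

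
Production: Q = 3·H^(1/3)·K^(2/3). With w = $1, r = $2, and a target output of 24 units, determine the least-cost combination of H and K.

Cost minimization requires the marginal rate of technical substitution to equal the input-price ratio: MP_H/MP_K = w/r.
Here MP_H/MP_K = (1/3)·(K/H)/(2/3) = 0.5·(K/H). Setting this equal to 1/2 = 0.5 gives K = H.
Substituting into Q = 24: 3·H^(1/3)·(H)^(2/3) = 24.
Solving, H = 8 and K = 8.

H* = 8, K* = 8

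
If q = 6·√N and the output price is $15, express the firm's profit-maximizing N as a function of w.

MP_N = (1/2)·6·N^(-1/2) = 3·N^(-1/2).
Setting P·MP_N = w: 45·N^(-1/2) = w.
Solving for N: N^(-1/2) = w/45, so N = (45/w)^(2).

N(w) = 2025/w²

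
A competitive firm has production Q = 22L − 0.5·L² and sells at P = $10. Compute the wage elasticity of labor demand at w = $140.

ε = -1.75

From P·MP_L = w with MP_L = 22 − L, labor demand is L(w) = 22 − w/10.
dL/dw = −1/(10) = -0.1.
At w = 140, L = 8, so ε = (dL/dw)·(w/L) = (-0.1)·(140/8) = -1.75.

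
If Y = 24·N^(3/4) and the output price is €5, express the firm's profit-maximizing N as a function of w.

N(w) = (90/w)^(4)

MP_N = (3/4)·24·N^(-1/4) = 18·N^(-1/4).
Setting P·MP_N = w: 90·N^(-1/4) = w.
Solving for N: N^(-1/4) = w/90, so N = (90/w)^(4).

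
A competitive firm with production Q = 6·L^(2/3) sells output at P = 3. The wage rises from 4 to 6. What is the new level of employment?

From P·MP_L = w with MP_L = 4·L^(-1/3), the labor demand is L(w) = (12/w)^(3).
At w = 4: L = 27. At w = 6: L = 8.

L* = 8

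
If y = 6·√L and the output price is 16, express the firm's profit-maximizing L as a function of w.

L(w) = 2304/w²

MP_L = (1/2)·6·L^(-1/2) = 3·L^(-1/2).
Setting P·MP_L = w: 48·L^(-1/2) = w.
Solving for L: L^(-1/2) = w/48, so L = (48/w)^(2).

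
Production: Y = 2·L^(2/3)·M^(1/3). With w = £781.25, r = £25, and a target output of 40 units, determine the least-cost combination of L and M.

L* = 8, M* = 125

Cost minimization requires the marginal rate of technical substitution to equal the input-price ratio: MP_L/MP_M = w/r.
Here MP_L/MP_M = (2/3)·(M/L)/(1/3) = 2·(M/L). Setting this equal to 781.25/25 = 31.25 gives M = 15.625L.
Substituting into Y = 40: 2·L^(2/3)·(15.625L)^(1/3) = 40.
Solving, L = 8 and M = 125.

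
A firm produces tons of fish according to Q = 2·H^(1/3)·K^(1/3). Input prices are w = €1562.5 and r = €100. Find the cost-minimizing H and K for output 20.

Cost minimization requires the marginal rate of technical substitution to equal the input-price ratio: MP_H/MP_K = w/r.
Here MP_H/MP_K = (1/3)·(K/H)/(1/3) = (K/H). Setting this equal to 1562.5/100 = 15.625 gives K = 15.625H.
Substituting into Q = 20: 2·H^(1/3)·(15.625H)^(1/3) = 20.
Solving, H = 8 and K = 125.

H* = 8, K* = 125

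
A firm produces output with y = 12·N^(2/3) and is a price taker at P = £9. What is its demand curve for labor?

N(w) = 373248/w³

MP_N = (2/3)·12·N^(-1/3) = 8·N^(-1/3).
Setting P·MP_N = w: 72·N^(-1/3) = w.
Solving for N: N^(-1/3) = w/72, so N = (72/w)^(3).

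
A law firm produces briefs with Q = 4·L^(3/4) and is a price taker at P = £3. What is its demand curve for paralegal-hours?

L(w) = 6561/w^(4)

MP_L = (3/4)·4·L^(-1/4) = 3·L^(-1/4).
Setting P·MP_L = w: 9·L^(-1/4) = w.
Solving for L: L^(-1/4) = w/9, so L = (9/w)^(4).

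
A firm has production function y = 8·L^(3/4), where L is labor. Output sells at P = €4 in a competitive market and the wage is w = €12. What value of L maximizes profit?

MP_L = (3/4)·8·L^(-1/4) = 6·L^(-1/4).
Profit maximization for a price taker requires P·MP_L = w: 4·6·L^(-1/4) = 12.
So L^(-1/4) = 0.5, which gives L = 16.

L* = 16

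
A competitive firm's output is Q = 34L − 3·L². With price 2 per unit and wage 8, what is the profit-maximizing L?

The marginal product of L is MP_L = 34 − 6L.
A price-taking firm hires until the value of the marginal product equals the wage: P·MP_L = w, so 2·(34 − 6L) = 8.
Then 34 − 6L = 4, giving L = 5.

L* = 5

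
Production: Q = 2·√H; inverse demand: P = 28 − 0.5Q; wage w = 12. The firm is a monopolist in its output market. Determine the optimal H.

Marginal revenue from the inverse demand is MR = 28 − Q.
The marginal product is MP_H = H^(-1/2).
A monopolist hires until marginal revenue product equals the wage: MR·MP_H = w.
At H, Q = 2·√H. Substituting and solving: (28 − 2·√H)·H^(-1/2) = 12 gives H = 4.

H* = 4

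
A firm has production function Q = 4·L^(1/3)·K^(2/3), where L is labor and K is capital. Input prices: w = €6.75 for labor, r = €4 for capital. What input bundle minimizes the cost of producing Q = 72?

Cost minimization requires the marginal rate of technical substitution to equal the input-price ratio: MP_L/MP_K = w/r.
Here MP_L/MP_K = (1/3)·(K/L)/(2/3) = 0.5·(K/L). Setting this equal to 6.75/4 = 1.6875 gives K = 3.375L.
Substituting into Q = 72: 4·L^(1/3)·(3.375L)^(2/3) = 72.
Solving, L = 8 and K = 27.

L* = 8, K* = 27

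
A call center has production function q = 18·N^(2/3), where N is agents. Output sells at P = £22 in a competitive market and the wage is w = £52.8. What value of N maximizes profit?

N* = 125

MP_N = (2/3)·18·N^(-1/3) = 12·N^(-1/3).
Profit maximization for a price taker requires P·MP_N = w: 22·12·N^(-1/3) = 52.8.
So N^(-1/3) = 0.2, which gives N = 125.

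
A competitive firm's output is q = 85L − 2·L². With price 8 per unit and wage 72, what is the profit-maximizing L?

The marginal product of L is MP_L = 85 − 4L.
A price-taking firm hires until the value of the marginal product equals the wage: P·MP_L = w, so 8·(85 − 4L) = 72.
Then 85 − 4L = 9, giving L = 19.

L* = 19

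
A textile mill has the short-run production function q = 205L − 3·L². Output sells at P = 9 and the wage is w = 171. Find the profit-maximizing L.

The marginal product of L is MP_L = 205 − 6L.
A price-taking firm hires until the value of the marginal product equals the wage: P·MP_L = w, so 9·(205 − 6L) = 171.
Then 205 − 6L = 19, giving L = 31.

L* = 31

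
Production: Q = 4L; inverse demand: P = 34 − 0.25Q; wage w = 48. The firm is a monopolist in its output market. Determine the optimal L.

L* = 11

Marginal revenue from the inverse demand is MR = 34 − 0.5Q.
The marginal product is MP_L = 4.
A monopolist hires until marginal revenue product equals the wage: MR·MP_L = w.
(34 − 2L)·4 = 48, so L = 11.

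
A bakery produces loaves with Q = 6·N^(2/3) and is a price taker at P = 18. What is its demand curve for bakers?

MP_N = (2/3)·6·N^(-1/3) = 4·N^(-1/3).
Setting P·MP_N = w: 72·N^(-1/3) = w.
Solving for N: N^(-1/3) = w/72, so N = (72/w)^(3).

N(w) = 373248/w³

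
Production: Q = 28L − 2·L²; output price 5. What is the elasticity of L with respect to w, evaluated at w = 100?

From P·MP_L = w with MP_L = 28 − 4L, labor demand is L(w) = (28 − w/5)/4.
dL/dw = −1/(20) = -0.05.
At w = 100, L = 2, so ε = (dL/dw)·(w/L) = (-0.05)·(100/2) = -2.5.

ε = -2.5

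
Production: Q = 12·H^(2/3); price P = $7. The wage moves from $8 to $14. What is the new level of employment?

From P·MP_H = w with MP_H = 8·H^(-1/3), the labor demand is H(w) = (56/w)^(3).
At w = 8: H = 343. At w = 14: H = 64.

H* = 64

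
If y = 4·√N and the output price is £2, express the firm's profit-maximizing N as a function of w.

N(w) = 16/w²

MP_N = (1/2)·4·N^(-1/2) = 2·N^(-1/2).
Setting P·MP_N = w: 4·N^(-1/2) = w.
Solving for N: N^(-1/2) = w/4, so N = (4/w)^(2).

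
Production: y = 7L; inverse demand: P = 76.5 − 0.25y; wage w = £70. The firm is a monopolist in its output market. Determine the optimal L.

Marginal revenue from the inverse demand is MR = 76.5 − 0.5y.
The marginal product is MP_L = 7.
A monopolist hires until marginal revenue product equals the wage: MR·MP_L = w.
(76.5 − 3.5L)·7 = 70, so L = 19.

L* = 19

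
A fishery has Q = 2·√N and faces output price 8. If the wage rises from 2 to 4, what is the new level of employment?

From P·MP_N = w with MP_N = N^(-1/2), the labor demand is N(w) = (8/w)^(2).
At w = 2: N = 16. At w = 4: N = 4.

N* = 4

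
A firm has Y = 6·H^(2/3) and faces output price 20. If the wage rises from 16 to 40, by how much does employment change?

ΔH = -117

From P·MP_H = w with MP_H = 4·H^(-1/3), the labor demand is H(w) = (80/w)^(3).
At w = 16: H = 125. At w = 40: H = 8.
ΔH = 8 − 125 = -117.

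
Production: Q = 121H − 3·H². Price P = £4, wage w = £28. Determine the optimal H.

The marginal product of H is MP_H = 121 − 6H.
A price-taking firm hires until the value of the marginal product equals the wage: P·MP_H = w, so 4·(121 − 6H) = 28.
Then 121 − 6H = 7, giving H = 19.

H* = 19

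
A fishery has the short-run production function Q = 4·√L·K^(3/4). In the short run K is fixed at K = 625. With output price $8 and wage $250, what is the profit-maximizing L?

With K = 625, MP_L = (1/2)·4·L^(-1/2)·625^(3/4) = 250·L^(-1/2).
Profit maximization for a price taker requires P·MP_L = w: 8·250·L^(-1/2) = 250.
So L^(-1/2) = 0.125, which gives L = 64.

L* = 64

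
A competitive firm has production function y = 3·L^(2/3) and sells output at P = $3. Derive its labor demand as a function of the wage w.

L(w) = 216/w³

MP_L = (2/3)·3·L^(-1/3) = 2·L^(-1/3).
Setting P·MP_L = w: 6·L^(-1/3) = w.
Solving for L: L^(-1/3) = w/6, so L = (6/w)^(3).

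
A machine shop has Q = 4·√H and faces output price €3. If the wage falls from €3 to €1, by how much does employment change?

From P·MP_H = w with MP_H = 2·H^(-1/2), the labor demand is H(w) = (6/w)^(2).
At w = 3: H = 4. At w = 1: H = 36.
ΔH = 36 − 4 = 32.

ΔH = 32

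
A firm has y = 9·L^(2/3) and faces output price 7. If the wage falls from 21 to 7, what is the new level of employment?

From P·MP_L = w with MP_L = 6·L^(-1/3), the labor demand is L(w) = (42/w)^(3).
At w = 21: L = 8. At w = 7: L = 216.

L* = 216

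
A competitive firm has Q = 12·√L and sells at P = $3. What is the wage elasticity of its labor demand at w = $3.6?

ε = -2

MP_L = (1/2)·12·L^(-1/2), so P·MP_L = w gives 18·L^(-1/2) = w.
Solving, L(w) = (18/w)^(2). This is a constant-elasticity form: L ∝ w^(−2), so ε = −2.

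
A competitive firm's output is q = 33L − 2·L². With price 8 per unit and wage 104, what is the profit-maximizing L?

The marginal product of L is MP_L = 33 − 4L.
A price-taking firm hires until the value of the marginal product equals the wage: P·MP_L = w, so 8·(33 − 4L) = 104.
Then 33 − 4L = 13, giving L = 5.

L* = 5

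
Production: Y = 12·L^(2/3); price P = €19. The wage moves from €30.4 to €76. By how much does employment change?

From P·MP_L = w with MP_L = 8·L^(-1/3), the labor demand is L(w) = (152/w)^(3).
At w = 30.4: L = 125. At w = 76: L = 8.
ΔL = 8 − 125 = -117.

ΔL = -117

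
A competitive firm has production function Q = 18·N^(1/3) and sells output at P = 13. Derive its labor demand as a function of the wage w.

N(w) = (78/w)^(3/2)

MP_N = (1/3)·18·N^(-2/3) = 6·N^(-2/3).
Setting P·MP_N = w: 78·N^(-2/3) = w.
Solving for N: N^(-2/3) = w/78, so N = (78/w)^(3/2).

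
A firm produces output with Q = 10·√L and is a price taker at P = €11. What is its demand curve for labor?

L(w) = 3025/w²

MP_L = (1/2)·10·L^(-1/2) = 5·L^(-1/2).
Setting P·MP_L = w: 55·L^(-1/2) = w.
Solving for L: L^(-1/2) = w/55, so L = (55/w)^(2).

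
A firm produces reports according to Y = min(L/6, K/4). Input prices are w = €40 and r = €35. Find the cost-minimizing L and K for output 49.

L* = 294, K* = 196

With a fixed-proportions technology, the cost-minimizing bundle uses no slack in either input: L/6 = K/4 = Y.
So L = 6·49 = 294 and K = 4·49 = 196.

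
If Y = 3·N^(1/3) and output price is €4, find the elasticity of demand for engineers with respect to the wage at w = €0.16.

ε = -1.5

MP_N = (1/3)·3·N^(-2/3), so P·MP_N = w gives 4·N^(-2/3) = w.
Solving, N(w) = (4/w)^(3/2). This is a constant-elasticity form: N ∝ w^(−3/2), so ε = −3/2.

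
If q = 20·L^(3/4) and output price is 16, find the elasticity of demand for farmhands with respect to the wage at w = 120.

ε = -4

MP_L = (3/4)·20·L^(-1/4), so P·MP_L = w gives 240·L^(-1/4) = w.
Solving, L(w) = (240/w)^(4). This is a constant-elasticity form: L ∝ w^(−4), so ε = −4.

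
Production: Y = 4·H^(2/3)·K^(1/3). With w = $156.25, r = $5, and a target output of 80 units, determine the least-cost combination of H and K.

Cost minimization requires the marginal rate of technical substitution to equal the input-price ratio: MP_H/MP_K = w/r.
Here MP_H/MP_K = (2/3)·(K/H)/(1/3) = 2·(K/H). Setting this equal to 156.25/5 = 31.25 gives K = 15.625H.
Substituting into Y = 80: 4·H^(2/3)·(15.625H)^(1/3) = 80.
Solving, H = 8 and K = 125.

H* = 8, K* = 125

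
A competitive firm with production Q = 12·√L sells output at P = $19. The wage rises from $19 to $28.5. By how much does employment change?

ΔL = -20

From P·MP_L = w with MP_L = 6·L^(-1/2), the labor demand is L(w) = (114/w)^(2).
At w = 19: L = 36. At w = 28.5: L = 16.
ΔL = 16 − 36 = -20.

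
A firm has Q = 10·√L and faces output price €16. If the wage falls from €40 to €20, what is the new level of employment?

L* = 16

From P·MP_L = w with MP_L = 5·L^(-1/2), the labor demand is L(w) = (80/w)^(2).
At w = 40: L = 4. At w = 20: L = 16.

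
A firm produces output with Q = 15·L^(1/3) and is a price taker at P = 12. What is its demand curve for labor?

MP_L = (1/3)·15·L^(-2/3) = 5·L^(-2/3).
Setting P·MP_L = w: 60·L^(-2/3) = w.
Solving for L: L^(-2/3) = w/60, so L = (60/w)^(3/2).

L(w) = (60/w)^(3/2)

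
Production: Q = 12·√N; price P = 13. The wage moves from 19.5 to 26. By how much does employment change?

ΔN = -7

From P·MP_N = w with MP_N = 6·N^(-1/2), the labor demand is N(w) = (78/w)^(2).
At w = 19.5: N = 16. At w = 26: N = 9.
ΔN = 9 − 16 = -7.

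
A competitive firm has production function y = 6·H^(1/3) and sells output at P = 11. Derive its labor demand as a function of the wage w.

MP_H = (1/3)·6·H^(-2/3) = 2·H^(-2/3).
Setting P·MP_H = w: 22·H^(-2/3) = w.
Solving for H: H^(-2/3) = w/22, so H = (22/w)^(3/2).

H(w) = (22/w)^(3/2)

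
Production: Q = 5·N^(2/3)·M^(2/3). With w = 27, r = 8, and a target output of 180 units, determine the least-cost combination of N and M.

N* = 8, M* = 27

Cost minimization requires the marginal rate of technical substitution to equal the input-price ratio: MP_N/MP_M = w/r.
Here MP_N/MP_M = (2/3)·(M/N)/(2/3) = (M/N). Setting this equal to 27/8 = 3.375 gives M = 3.375N.
Substituting into Q = 180: 5·N^(2/3)·(3.375N)^(2/3) = 180.
Solving, N = 8 and M = 27.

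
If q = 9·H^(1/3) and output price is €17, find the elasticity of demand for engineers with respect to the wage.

ε = -1.5

MP_H = (1/3)·9·H^(-2/3), so P·MP_H = w gives 51·H^(-2/3) = w.
Solving, H(w) = (51/w)^(3/2). This is a constant-elasticity form: H ∝ w^(−3/2), so ε = −3/2.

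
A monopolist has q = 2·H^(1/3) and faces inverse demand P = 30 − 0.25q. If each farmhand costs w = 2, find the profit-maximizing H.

H* = 27

Marginal revenue from the inverse demand is MR = 30 − 0.5q.
The marginal product is MP_H = (2/3)·H^(-2/3).
A monopolist hires until marginal revenue product equals the wage: MR·MP_H = w.
At H, q = 2·H^(1/3). Substituting and solving: (30 − H^(1/3))·(2/3)·H^(-2/3) = 2 gives H = 27.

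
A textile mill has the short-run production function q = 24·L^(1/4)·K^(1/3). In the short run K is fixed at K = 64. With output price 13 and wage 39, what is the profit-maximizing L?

With K = 64, MP_L = (1/4)·24·L^(-3/4)·64^(1/3) = 24·L^(-3/4).
Profit maximization for a price taker requires P·MP_L = w: 13·24·L^(-3/4) = 39.
So L^(-3/4) = 0.125, which gives L = 16.

L* = 16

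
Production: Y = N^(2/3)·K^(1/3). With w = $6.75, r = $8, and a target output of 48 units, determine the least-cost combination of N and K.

N* = 64, K* = 27

Cost minimization requires the marginal rate of technical substitution to equal the input-price ratio: MP_N/MP_K = w/r.
Here MP_N/MP_K = (2/3)·(K/N)/(1/3) = 2·(K/N). Setting this equal to 6.75/8 = 0.84375 gives K = 0.421875N.
Substituting into Y = 48: N^(2/3)·(0.421875N)^(1/3) = 48.
Solving, N = 64 and K = 27.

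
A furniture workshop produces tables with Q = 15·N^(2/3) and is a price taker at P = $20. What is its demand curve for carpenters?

MP_N = (2/3)·15·N^(-1/3) = 10·N^(-1/3).
Setting P·MP_N = w: 200·N^(-1/3) = w.
Solving for N: N^(-1/3) = w/200, so N = (200/w)^(3).

N(w) = 8000000/w³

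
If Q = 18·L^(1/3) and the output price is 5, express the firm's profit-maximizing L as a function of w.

MP_L = (1/3)·18·L^(-2/3) = 6·L^(-2/3).
Setting P·MP_L = w: 30·L^(-2/3) = w.
Solving for L: L^(-2/3) = w/30, so L = (30/w)^(3/2).

L(w) = (30/w)^(3/2)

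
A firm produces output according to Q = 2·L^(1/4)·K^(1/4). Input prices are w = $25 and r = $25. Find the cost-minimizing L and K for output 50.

Cost minimization requires the marginal rate of technical substitution to equal the input-price ratio: MP_L/MP_K = w/r.
Here MP_L/MP_K = (1/4)·(K/L)/(1/4) = (K/L). Setting this equal to 25/25 = 1 gives K = L.
Substituting into Q = 50: 2·L^(1/4)·(L)^(1/4) = 50.
Solving, L = 625 and K = 625.

L* = 625, K* = 625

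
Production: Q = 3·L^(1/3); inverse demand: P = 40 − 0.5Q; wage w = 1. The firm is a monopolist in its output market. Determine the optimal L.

L* = 125

Marginal revenue from the inverse demand is MR = 40 − Q.
The marginal product is MP_L = L^(-2/3).
A monopolist hires until marginal revenue product equals the wage: MR·MP_L = w.
At L, Q = 3·L^(1/3). Substituting and solving: (40 − 3·L^(1/3))·L^(-2/3) = 1 gives L = 125.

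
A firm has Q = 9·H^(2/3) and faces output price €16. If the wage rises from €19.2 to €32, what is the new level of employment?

H* = 27

From P·MP_H = w with MP_H = 6·H^(-1/3), the labor demand is H(w) = (96/w)^(3).
At w = 19.2: H = 125. At w = 32: H = 27.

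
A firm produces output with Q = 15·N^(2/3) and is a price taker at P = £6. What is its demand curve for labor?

MP_N = (2/3)·15·N^(-1/3) = 10·N^(-1/3).
Setting P·MP_N = w: 60·N^(-1/3) = w.
Solving for N: N^(-1/3) = w/60, so N = (60/w)^(3).

N(w) = 216000/w³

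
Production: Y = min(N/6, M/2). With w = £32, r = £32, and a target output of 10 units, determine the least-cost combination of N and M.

With a fixed-proportions technology, the cost-minimizing bundle uses no slack in either input: N/6 = M/2 = Y.
So N = 6·10 = 60 and M = 2·10 = 20.

N* = 60, M* = 20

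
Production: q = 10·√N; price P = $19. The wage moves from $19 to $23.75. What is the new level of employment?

N* = 16

From P·MP_N = w with MP_N = 5·N^(-1/2), the labor demand is N(w) = (95/w)^(2).
At w = 19: N = 25. At w = 23.75: N = 16.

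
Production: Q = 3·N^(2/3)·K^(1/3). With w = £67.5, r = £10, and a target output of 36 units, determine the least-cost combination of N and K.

N* = 8, K* = 27

Cost minimization requires the marginal rate of technical substitution to equal the input-price ratio: MP_N/MP_K = w/r.
Here MP_N/MP_K = (2/3)·(K/N)/(1/3) = 2·(K/N). Setting this equal to 67.5/10 = 6.75 gives K = 3.375N.
Substituting into Q = 36: 3·N^(2/3)·(3.375N)^(1/3) = 36.
Solving, N = 8 and K = 27.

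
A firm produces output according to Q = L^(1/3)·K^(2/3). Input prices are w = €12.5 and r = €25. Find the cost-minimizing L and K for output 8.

L* = 8, K* = 8

Cost minimization requires the marginal rate of technical substitution to equal the input-price ratio: MP_L/MP_K = w/r.
Here MP_L/MP_K = (1/3)·(K/L)/(2/3) = 0.5·(K/L). Setting this equal to 12.5/25 = 0.5 gives K = L.
Substituting into Q = 8: L^(1/3)·(L)^(2/3) = 8.
Solving, L = 8 and K = 8.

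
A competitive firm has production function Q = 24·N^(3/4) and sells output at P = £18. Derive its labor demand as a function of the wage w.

N(w) = (324/w)^(4)

MP_N = (3/4)·24·N^(-1/4) = 18·N^(-1/4).
Setting P·MP_N = w: 324·N^(-1/4) = w.
Solving for N: N^(-1/4) = w/324, so N = (324/w)^(4).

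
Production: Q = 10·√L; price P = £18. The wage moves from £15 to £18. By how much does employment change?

ΔL = -11

From P·MP_L = w with MP_L = 5·L^(-1/2), the labor demand is L(w) = (90/w)^(2).
At w = 15: L = 36. At w = 18: L = 25.
ΔL = 25 − 36 = -11.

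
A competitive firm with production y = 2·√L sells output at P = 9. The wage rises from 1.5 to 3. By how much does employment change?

From P·MP_L = w with MP_L = L^(-1/2), the labor demand is L(w) = (9/w)^(2).
At w = 1.5: L = 36. At w = 3: L = 9.
ΔL = 9 − 36 = -27.

ΔL = -27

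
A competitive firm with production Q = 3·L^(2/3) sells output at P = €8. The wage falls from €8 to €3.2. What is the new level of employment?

L* = 125

From P·MP_L = w with MP_L = 2·L^(-1/3), the labor demand is L(w) = (16/w)^(3).
At w = 8: L = 8. At w = 3.2: L = 125.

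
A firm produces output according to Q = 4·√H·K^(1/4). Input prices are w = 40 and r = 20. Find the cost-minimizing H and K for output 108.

Cost minimization requires the marginal rate of technical substitution to equal the input-price ratio: MP_H/MP_K = w/r.
Here MP_H/MP_K = (1/2)·(K/H)/(1/4) = 2·(K/H). Setting this equal to 40/20 = 2 gives K = H.
Substituting into Q = 108: 4·H^(1/2)·(H)^(1/4) = 108.
Solving, H = 81 and K = 81.

H* = 81, K* = 81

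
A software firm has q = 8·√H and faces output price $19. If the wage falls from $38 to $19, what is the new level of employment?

From P·MP_H = w with MP_H = 4·H^(-1/2), the labor demand is H(w) = (76/w)^(2).
At w = 38: H = 4. At w = 19: H = 16.

H* = 16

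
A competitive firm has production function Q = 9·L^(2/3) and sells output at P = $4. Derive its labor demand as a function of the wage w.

L(w) = 13824/w³

MP_L = (2/3)·9·L^(-1/3) = 6·L^(-1/3).
Setting P·MP_L = w: 24·L^(-1/3) = w.
Solving for L: L^(-1/3) = w/24, so L = (24/w)^(3).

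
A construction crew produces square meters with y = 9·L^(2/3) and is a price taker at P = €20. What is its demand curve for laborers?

L(w) = 1728000/w³

MP_L = (2/3)·9·L^(-1/3) = 6·L^(-1/3).
Setting P·MP_L = w: 120·L^(-1/3) = w.
Solving for L: L^(-1/3) = w/120, so L = (120/w)^(3).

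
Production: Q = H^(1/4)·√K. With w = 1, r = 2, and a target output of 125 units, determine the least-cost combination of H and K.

H* = 625, K* = 625

Cost minimization requires the marginal rate of technical substitution to equal the input-price ratio: MP_H/MP_K = w/r.
Here MP_H/MP_K = (1/4)·(K/H)/(1/2) = 0.5·(K/H). Setting this equal to 1/2 = 0.5 gives K = H.
Substituting into Q = 125: H^(1/4)·(H)^(1/2) = 125.
Solving, H = 625 and K = 625.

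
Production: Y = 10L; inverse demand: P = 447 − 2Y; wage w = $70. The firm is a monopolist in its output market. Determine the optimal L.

L* = 11

Marginal revenue from the inverse demand is MR = 447 − 4Y.
The marginal product is MP_L = 10.
A monopolist hires until marginal revenue product equals the wage: MR·MP_L = w.
(447 − 40L)·10 = 70, so L = 11.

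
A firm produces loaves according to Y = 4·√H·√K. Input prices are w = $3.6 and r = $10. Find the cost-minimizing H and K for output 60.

Cost minimization requires the marginal rate of technical substitution to equal the input-price ratio: MP_H/MP_K = w/r.
Here MP_H/MP_K = (1/2)·(K/H)/(1/2) = (K/H). Setting this equal to 3.6/10 = 0.36 gives K = 0.36H.
Substituting into Y = 60: 4·H^(1/2)·(0.36H)^(1/2) = 60.
Solving, H = 25 and K = 9.

H* = 25, K* = 9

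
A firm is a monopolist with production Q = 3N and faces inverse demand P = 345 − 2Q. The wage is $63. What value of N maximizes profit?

N* = 27

Marginal revenue from the inverse demand is MR = 345 − 4Q.
The marginal product is MP_N = 3.
A monopolist hires until marginal revenue product equals the wage: MR·MP_N = w.
(345 − 12N)·3 = 63, so N = 27.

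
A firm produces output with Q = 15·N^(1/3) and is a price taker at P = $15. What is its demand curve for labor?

MP_N = (1/3)·15·N^(-2/3) = 5·N^(-2/3).
Setting P·MP_N = w: 75·N^(-2/3) = w.
Solving for N: N^(-2/3) = w/75, so N = (75/w)^(3/2).

N(w) = (75/w)^(3/2)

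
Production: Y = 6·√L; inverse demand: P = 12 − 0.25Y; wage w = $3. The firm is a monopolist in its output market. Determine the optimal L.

L* = 9

Marginal revenue from the inverse demand is MR = 12 − 0.5Y.
The marginal product is MP_L = 3·L^(-1/2).
A monopolist hires until marginal revenue product equals the wage: MR·MP_L = w.
At L, Y = 6·√L. Substituting and solving: (12 − 3·√L)·3·L^(-1/2) = 3 gives L = 9.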